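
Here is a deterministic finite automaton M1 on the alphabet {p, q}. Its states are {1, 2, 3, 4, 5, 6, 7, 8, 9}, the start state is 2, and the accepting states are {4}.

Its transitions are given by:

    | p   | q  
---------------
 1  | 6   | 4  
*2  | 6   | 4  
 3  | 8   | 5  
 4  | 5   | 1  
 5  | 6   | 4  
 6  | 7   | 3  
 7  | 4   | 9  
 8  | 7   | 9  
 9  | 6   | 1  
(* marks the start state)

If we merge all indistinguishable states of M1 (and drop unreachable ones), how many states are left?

5

All states are reachable from the start state.
P0 = {4} | {1,2,3,5,6,7,8,9}.
Refine {1,2,3,5,6,7,8,9} on symbol p: members go to different blocks, giving {1,2,3,5,6,8,9} and {7}.
On input p, block {1,2,3,5,6,8,9} splits into {1,2,3,5,9} and {6,8}.
Split {1,2,3,5,9} by δ(·,q) → {1,2,5} and {3,9}.
No further refinement is possible. Final partition (5 blocks): {4} | {1,2,5} | {7} | {6,8} | {3,9}.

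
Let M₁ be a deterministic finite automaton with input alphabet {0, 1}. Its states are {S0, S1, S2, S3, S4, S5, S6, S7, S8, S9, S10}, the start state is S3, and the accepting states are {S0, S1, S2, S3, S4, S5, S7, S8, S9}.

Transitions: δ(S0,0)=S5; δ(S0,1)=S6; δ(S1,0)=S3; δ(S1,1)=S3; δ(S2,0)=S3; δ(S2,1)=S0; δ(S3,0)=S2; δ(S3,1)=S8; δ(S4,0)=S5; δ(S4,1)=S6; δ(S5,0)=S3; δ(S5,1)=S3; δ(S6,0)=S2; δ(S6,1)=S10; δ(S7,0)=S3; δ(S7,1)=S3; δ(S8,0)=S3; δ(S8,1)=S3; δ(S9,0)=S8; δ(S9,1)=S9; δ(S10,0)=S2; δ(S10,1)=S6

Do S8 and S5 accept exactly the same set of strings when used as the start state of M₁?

Yes

Reachable states from the start: {S0,S2,S3,S5,S6,S8,S10}. Unreachable: {S1,S4,S7,S9} — drop them.
Initial partition by acceptance: {S0,S2,S3,S5,S8} | {S6,S10}.
Split {S0,S2,S3,S5,S8} by δ(·,1) → {S2,S3,S5,S8} and {S0}.
Refine {S2,S3,S5,S8} on symbol 1: members go to different blocks, giving {S3,S5,S8} and {S2}.
Refine {S3,S5,S8} on symbol 0: members go to different blocks, giving {S5,S8} and {S3}.
Stable partition: {S5,S8} | {S6,S10} | {S0} | {S2} | {S3} — 5 equivalence classes.
S8 and S5 lie in the same block of the stable partition, so they are equivalent — no string distinguishes them.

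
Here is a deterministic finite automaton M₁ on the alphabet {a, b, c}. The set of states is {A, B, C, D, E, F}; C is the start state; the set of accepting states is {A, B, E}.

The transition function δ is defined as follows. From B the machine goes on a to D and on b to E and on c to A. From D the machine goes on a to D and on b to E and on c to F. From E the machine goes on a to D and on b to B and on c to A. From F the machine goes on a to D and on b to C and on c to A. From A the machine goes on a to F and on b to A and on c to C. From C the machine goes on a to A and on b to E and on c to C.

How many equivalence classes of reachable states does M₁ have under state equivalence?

All states are reachable from the start state.
Start with accepting vs non-accepting: {A,B,E} | {C,D,F}.
Split {A,B,E} by δ(·,c) → {B,E} and {A}.
Refine {C,D,F} on symbol a: members go to different blocks, giving {D,F} and {C}.
Split {D,F} by δ(·,b) → {D} and {F}.
The partition is now stable with 5 blocks: {B,E} | {D} | {A} | {C} | {F}.

5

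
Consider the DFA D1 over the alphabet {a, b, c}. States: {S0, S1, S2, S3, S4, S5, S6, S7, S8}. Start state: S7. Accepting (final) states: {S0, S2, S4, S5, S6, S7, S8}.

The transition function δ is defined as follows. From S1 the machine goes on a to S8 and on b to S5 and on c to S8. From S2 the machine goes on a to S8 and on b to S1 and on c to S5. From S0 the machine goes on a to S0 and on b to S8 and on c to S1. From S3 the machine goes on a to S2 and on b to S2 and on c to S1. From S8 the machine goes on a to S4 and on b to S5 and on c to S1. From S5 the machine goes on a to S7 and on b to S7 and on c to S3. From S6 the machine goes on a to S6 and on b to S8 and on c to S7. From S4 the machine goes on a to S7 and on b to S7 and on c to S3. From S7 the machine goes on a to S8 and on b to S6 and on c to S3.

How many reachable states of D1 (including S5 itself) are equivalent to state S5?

First remove the unreachable states {S0}; 8 states remain.
P0 = {S2,S4,S5,S6,S7,S8} | {S1,S3}.
On input b, block {S2,S4,S5,S6,S7,S8} splits into {S4,S5,S6,S7,S8} and {S2}.
Refine {S4,S5,S6,S7,S8} on symbol c: members go to different blocks, giving {S4,S5,S7,S8} and {S6}.
On input b, block {S4,S5,S7,S8} splits into {S4,S5,S8} and {S7}.
On input a, block {S4,S5,S8} splits into {S4,S5} and {S8}.
Split {S1,S3} by δ(·,a) → {S1} and {S3}.
Stable partition: {S4,S5} | {S1} | {S2} | {S6} | {S7} | {S8} | {S3} — 7 equivalence classes.
State S5 belongs to the block {S4,S5}, which has 2 states.

2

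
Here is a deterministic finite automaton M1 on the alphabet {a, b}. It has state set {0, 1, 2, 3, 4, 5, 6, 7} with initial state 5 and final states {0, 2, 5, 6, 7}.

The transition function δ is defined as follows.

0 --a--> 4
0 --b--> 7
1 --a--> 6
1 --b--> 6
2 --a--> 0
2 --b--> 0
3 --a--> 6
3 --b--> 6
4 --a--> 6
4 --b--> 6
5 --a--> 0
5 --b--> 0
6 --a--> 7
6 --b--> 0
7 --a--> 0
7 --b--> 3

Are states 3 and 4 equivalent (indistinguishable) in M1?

States {1,2} cannot be reached from the start state, so discard them.
Start with accepting vs non-accepting: {0,5,6,7} | {3,4}.
On input a, block {0,5,6,7} splits into {5,6,7} and {0}.
Split {5,6,7} by δ(·,a) → {5,7} and {6}.
Split {5,7} by δ(·,b) → {5} and {7}.
The partition is now stable with 5 blocks: {5} | {3,4} | {0} | {6} | {7}.
3 and 4 lie in the same block of the stable partition, so they are equivalent — no string distinguishes them.

Yes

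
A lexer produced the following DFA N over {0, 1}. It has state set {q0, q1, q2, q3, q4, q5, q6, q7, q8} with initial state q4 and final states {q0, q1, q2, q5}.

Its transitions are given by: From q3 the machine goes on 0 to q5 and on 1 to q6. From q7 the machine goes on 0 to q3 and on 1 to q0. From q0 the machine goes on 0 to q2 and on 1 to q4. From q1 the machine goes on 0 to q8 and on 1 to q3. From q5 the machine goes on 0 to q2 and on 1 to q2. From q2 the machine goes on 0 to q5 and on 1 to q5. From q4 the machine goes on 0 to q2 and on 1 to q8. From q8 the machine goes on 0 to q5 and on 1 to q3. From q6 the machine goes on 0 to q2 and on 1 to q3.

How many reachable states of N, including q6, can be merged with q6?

States {q0,q1,q7} cannot be reached from the start state, so discard them.
Start with accepting vs non-accepting: {q2,q5} | {q3,q4,q6,q8}.
Stable partition: {q2,q5} | {q3,q4,q6,q8} — 2 equivalence classes.
The equivalence class containing q6 is {q3,q4,q6,q8}, of size 4.

4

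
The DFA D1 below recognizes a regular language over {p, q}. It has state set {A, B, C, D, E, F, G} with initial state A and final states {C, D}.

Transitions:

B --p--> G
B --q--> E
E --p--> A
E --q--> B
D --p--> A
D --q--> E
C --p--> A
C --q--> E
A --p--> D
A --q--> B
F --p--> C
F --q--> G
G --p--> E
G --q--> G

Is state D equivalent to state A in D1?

First remove the unreachable states {C,F}; 5 states remain.
Start with accepting vs non-accepting: {D} | {A,B,E,G}.
Refine {A,B,E,G} on symbol p: members go to different blocks, giving {B,E,G} and {A}.
Split {B,E,G} by δ(·,p) → {B,G} and {E}.
Refine {B,G} on symbol p: members go to different blocks, giving {B} and {G}.
The partition is now stable with 5 blocks: {D} | {B} | {A} | {E} | {G}.
D and A end up in different blocks, so they are distinguishable. For instance, the string 'ε' is accepted from only D.

No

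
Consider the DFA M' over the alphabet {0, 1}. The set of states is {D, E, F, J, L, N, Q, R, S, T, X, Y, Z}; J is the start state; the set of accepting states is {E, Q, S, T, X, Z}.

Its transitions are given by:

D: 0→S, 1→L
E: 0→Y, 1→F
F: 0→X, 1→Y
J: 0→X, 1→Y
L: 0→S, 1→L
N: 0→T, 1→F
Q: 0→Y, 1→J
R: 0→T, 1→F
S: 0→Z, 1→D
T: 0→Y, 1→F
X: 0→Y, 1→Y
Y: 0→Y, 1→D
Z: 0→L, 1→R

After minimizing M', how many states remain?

First remove the unreachable states {E,N,Q}; 10 states remain.
Start with accepting vs non-accepting: {S,T,X,Z} | {D,F,J,L,R,Y}.
Refine {S,T,X,Z} on symbol 0: members go to different blocks, giving {T,X,Z} and {S}.
Split {D,F,J,L,R,Y} by δ(·,0) → {F,J,R} and {D,L} and {Y}.
Split {T,X,Z} by δ(·,0) → {T,X} and {Z}.
Split {T,X} by δ(·,1) → {T} and {X}.
Refine {F,J,R} on symbol 0: members go to different blocks, giving {F,J} and {R}.
No further refinement is possible. Final partition (8 blocks): {T} | {F,J} | {S} | {D,L} | {Y} | {Z} | {X} | {R}.

8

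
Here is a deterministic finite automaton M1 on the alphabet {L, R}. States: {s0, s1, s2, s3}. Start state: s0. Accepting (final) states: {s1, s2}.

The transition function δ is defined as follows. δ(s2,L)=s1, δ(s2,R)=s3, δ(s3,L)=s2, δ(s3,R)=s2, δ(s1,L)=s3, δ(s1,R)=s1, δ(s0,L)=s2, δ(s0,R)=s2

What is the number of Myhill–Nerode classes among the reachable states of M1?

All states are reachable from the start state.
Initial partition by acceptance: {s1,s2} | {s0,s3}.
Split {s1,s2} by δ(·,L) → {s1} and {s2}.
The partition is now stable with 3 blocks: {s1} | {s0,s3} | {s2}.

3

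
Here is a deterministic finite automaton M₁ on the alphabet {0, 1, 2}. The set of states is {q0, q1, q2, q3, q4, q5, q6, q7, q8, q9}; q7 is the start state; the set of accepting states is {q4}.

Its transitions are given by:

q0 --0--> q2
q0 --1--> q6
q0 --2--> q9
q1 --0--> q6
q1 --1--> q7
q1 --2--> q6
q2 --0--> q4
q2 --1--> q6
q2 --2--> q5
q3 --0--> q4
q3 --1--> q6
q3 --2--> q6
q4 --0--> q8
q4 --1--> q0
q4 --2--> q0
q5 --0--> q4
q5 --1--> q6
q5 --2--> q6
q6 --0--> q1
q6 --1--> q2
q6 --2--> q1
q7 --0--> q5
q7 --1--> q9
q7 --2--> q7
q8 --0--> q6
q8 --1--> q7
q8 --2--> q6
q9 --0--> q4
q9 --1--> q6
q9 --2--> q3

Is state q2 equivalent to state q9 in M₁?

Yes

P0 = {q4} | {q0,q1,q2,q3,q5,q6,q7,q8,q9}.
On input 0, block {q0,q1,q2,q3,q5,q6,q7,q8,q9} splits into {q0,q1,q6,q7,q8} and {q2,q3,q5,q9}.
On input 0, block {q0,q1,q6,q7,q8} splits into {q1,q6,q8} and {q0,q7}.
Split {q1,q6,q8} by δ(·,1) → {q1,q8} and {q6}.
On input 2, block {q2,q3,q5,q9} splits into {q2,q9} and {q3,q5}.
Refine {q0,q7} on symbol 0: members go to different blocks, giving {q0} and {q7}.
Stable partition: {q4} | {q1,q8} | {q2,q9} | {q0} | {q6} | {q3,q5} | {q7} — 7 equivalence classes.
q2 and q9 lie in the same block of the stable partition, so they are equivalent — no string distinguishes them.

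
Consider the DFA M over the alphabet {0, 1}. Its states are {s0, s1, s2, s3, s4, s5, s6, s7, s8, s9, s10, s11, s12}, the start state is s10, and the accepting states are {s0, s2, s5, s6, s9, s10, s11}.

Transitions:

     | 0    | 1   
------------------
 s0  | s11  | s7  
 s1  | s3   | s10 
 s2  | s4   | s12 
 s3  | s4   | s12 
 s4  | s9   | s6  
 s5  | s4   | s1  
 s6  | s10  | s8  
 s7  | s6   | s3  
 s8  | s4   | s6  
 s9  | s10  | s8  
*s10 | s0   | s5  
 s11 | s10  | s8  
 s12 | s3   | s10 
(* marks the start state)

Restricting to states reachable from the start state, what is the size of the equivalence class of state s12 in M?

2

Reachable states from the start: {s0,s1,s3,s4,s5,s6,s7,s8,s9,s10,s11,s12}. Unreachable: {s2} — drop them.
Initial partition by acceptance: {s0,s5,s6,s9,s10,s11} | {s1,s3,s4,s7,s8,s12}.
Split {s0,s5,s6,s9,s10,s11} by δ(·,0) → {s0,s6,s9,s10,s11} and {s5}.
Split {s0,s6,s9,s10,s11} by δ(·,1) → {s0,s6,s9,s11} and {s10}.
Split {s0,s6,s9,s11} by δ(·,0) → {s6,s9,s11} and {s0}.
Refine {s1,s3,s4,s7,s8,s12} on symbol 0: members go to different blocks, giving {s1,s3,s8,s12} and {s4,s7}.
Refine {s1,s3,s8,s12} on symbol 0: members go to different blocks, giving {s1,s12} and {s3,s8}.
Refine {s4,s7} on symbol 1: members go to different blocks, giving {s4} and {s7}.
Refine {s3,s8} on symbol 1: members go to different blocks, giving {s3} and {s8}.
The partition is now stable with 9 blocks: {s6,s9,s11} | {s1,s12} | {s5} | {s10} | {s0} | {s4} | {s3} | {s7} | {s8}.
State s12 belongs to the block {s1,s12}, which has 2 states.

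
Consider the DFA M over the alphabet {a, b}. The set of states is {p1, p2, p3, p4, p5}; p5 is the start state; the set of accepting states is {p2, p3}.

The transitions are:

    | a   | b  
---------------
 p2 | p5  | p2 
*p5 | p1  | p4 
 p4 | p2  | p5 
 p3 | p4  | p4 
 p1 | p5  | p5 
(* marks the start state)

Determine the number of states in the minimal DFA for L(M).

4

Reachable states from the start: {p1,p2,p4,p5}. Unreachable: {p3} — drop them.
P0 = {p2} | {p1,p4,p5}.
On input a, block {p1,p4,p5} splits into {p1,p5} and {p4}.
On input b, block {p1,p5} splits into {p1} and {p5}.
The partition is now stable with 4 blocks: {p2} | {p1} | {p4} | {p5}.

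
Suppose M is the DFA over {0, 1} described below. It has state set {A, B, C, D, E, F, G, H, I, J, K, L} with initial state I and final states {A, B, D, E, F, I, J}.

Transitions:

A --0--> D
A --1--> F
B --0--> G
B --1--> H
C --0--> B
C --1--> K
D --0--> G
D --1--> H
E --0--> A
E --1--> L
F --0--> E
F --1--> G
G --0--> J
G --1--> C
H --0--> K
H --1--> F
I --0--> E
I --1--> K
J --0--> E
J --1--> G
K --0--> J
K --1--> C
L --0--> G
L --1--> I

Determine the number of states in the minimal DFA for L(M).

7

Start with accepting vs non-accepting: {A,B,D,E,F,I,J} | {C,G,H,K,L}.
Refine {A,B,D,E,F,I,J} on symbol 0: members go to different blocks, giving {A,E,F,I,J} and {B,D}.
Refine {A,E,F,I,J} on symbol 0: members go to different blocks, giving {E,F,I,J} and {A}.
Split {E,F,I,J} by δ(·,0) → {F,I,J} and {E}.
On input 0, block {C,G,H,K,L} splits into {G,K} and {H,L} and {C}.
No further refinement is possible. Final partition (7 blocks): {F,I,J} | {G,K} | {B,D} | {A} | {E} | {H,L} | {C}.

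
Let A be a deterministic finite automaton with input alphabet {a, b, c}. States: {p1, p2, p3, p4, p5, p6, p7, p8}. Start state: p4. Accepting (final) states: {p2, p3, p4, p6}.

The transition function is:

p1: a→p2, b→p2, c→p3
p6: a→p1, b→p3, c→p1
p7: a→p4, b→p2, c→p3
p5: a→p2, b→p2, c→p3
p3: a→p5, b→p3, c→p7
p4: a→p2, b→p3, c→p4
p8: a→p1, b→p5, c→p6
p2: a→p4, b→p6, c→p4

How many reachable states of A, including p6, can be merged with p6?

States {p8} cannot be reached from the start state, so discard them.
P0 = {p2,p3,p4,p6} | {p1,p5,p7}.
Split {p2,p3,p4,p6} by δ(·,a) → {p2,p4} and {p3,p6}.
No further refinement is possible. Final partition (3 blocks): {p2,p4} | {p1,p5,p7} | {p3,p6}.
State p6 belongs to the block {p3,p6}, which has 2 states.

2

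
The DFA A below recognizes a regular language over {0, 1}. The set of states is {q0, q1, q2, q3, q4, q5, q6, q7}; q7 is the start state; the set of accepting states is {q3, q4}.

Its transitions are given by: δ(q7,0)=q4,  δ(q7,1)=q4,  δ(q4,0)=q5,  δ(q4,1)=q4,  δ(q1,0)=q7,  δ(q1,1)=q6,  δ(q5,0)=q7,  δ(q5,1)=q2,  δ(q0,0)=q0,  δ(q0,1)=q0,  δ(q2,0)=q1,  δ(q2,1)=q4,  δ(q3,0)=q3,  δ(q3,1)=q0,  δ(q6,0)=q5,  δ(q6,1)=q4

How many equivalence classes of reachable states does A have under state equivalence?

Reachable states from the start: {q1,q2,q4,q5,q6,q7}. Unreachable: {q0,q3} — drop them.
Start with accepting vs non-accepting: {q4} | {q1,q2,q5,q6,q7}.
On input 0, block {q1,q2,q5,q6,q7} splits into {q1,q2,q5,q6} and {q7}.
Split {q1,q2,q5,q6} by δ(·,0) → {q1,q5} and {q2,q6}.
Stable partition: {q4} | {q1,q5} | {q7} | {q2,q6} — 4 equivalence classes.

4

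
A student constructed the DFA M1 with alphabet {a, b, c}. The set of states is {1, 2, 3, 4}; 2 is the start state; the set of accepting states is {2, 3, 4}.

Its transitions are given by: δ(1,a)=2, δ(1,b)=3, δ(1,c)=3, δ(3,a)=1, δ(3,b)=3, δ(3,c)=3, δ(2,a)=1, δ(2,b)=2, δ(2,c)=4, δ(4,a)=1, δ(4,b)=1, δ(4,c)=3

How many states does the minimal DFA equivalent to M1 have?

4

Every state is reachable, so we keep all 4.
Start with accepting vs non-accepting: {2,3,4} | {1}.
Refine {2,3,4} on symbol b: members go to different blocks, giving {2,3} and {4}.
Refine {2,3} on symbol c: members go to different blocks, giving {2} and {3}.
The partition is now stable with 4 blocks: {2} | {1} | {4} | {3}.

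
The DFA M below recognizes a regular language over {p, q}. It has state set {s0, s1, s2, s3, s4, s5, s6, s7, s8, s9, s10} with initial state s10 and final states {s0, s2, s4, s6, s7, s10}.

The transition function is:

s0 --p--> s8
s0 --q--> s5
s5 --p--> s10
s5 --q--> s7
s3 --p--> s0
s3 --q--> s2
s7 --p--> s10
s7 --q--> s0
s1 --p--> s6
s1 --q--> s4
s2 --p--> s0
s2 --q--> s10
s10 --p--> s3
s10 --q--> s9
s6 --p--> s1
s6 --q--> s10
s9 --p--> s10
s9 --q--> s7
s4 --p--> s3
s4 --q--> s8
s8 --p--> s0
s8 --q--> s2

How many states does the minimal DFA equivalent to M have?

3

Reachable states from the start: {s0,s2,s3,s5,s7,s8,s9,s10}. Unreachable: {s1,s4,s6} — drop them.
Start with accepting vs non-accepting: {s0,s2,s7,s10} | {s3,s5,s8,s9}.
On input p, block {s0,s2,s7,s10} splits into {s0,s10} and {s2,s7}.
Stable partition: {s0,s10} | {s3,s5,s8,s9} | {s2,s7} — 3 equivalence classes.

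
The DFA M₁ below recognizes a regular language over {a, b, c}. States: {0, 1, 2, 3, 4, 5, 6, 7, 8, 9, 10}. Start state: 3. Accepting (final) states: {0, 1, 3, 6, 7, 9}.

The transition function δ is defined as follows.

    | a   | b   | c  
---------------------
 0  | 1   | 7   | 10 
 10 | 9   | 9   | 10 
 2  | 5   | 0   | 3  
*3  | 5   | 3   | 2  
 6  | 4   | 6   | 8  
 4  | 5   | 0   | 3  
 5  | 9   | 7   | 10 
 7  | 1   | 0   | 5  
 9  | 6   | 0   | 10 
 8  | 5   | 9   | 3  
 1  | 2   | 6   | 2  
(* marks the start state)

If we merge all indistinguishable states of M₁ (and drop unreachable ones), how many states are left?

All states are reachable from the start state.
P0 = {0,1,3,6,7,9} | {2,4,5,8,10}.
Refine {0,1,3,6,7,9} on symbol a: members go to different blocks, giving {0,7,9} and {1,3,6}.
On input a, block {2,4,5,8,10} splits into {2,4,8} and {5,10}.
On input a, block {1,3,6} splits into {1,6} and {3}.
The partition is now stable with 5 blocks: {0,7,9} | {2,4,8} | {1,6} | {5,10} | {3}.

5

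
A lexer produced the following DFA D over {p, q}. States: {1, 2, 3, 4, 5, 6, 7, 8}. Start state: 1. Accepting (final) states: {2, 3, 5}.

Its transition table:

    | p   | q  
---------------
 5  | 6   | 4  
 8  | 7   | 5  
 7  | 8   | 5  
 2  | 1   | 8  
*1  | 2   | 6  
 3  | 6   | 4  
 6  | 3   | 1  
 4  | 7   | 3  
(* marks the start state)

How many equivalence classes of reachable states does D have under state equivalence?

3

Every state is reachable, so we keep all 8.
Initial partition by acceptance: {2,3,5} | {1,4,6,7,8}.
Split {1,4,6,7,8} by δ(·,p) → {4,7,8} and {1,6}.
Stable partition: {2,3,5} | {4,7,8} | {1,6} — 3 equivalence classes.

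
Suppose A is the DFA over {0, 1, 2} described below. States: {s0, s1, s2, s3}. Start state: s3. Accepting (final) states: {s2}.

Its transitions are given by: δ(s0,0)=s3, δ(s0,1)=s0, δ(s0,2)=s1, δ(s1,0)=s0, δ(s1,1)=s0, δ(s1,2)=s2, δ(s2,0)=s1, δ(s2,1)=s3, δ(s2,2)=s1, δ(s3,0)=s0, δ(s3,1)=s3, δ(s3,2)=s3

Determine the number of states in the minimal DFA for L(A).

All states are reachable from the start state.
P0 = {s2} | {s0,s1,s3}.
On input 2, block {s0,s1,s3} splits into {s0,s3} and {s1}.
Refine {s0,s3} on symbol 2: members go to different blocks, giving {s0} and {s3}.
The partition is now stable with 4 blocks: {s2} | {s0} | {s1} | {s3}.

4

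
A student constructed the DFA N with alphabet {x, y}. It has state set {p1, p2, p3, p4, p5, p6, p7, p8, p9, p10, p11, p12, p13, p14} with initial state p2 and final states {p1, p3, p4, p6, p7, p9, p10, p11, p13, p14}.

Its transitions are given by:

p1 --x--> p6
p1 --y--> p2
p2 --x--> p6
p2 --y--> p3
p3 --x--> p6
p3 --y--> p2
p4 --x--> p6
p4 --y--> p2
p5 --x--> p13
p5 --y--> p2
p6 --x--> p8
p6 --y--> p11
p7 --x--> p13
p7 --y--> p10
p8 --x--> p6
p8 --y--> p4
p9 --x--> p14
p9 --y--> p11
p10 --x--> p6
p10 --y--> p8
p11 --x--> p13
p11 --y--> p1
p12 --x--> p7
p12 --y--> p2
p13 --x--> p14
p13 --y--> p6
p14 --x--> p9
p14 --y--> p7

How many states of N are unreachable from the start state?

No path from p2 leads to p5, p12; the other 12 states are all reachable.

2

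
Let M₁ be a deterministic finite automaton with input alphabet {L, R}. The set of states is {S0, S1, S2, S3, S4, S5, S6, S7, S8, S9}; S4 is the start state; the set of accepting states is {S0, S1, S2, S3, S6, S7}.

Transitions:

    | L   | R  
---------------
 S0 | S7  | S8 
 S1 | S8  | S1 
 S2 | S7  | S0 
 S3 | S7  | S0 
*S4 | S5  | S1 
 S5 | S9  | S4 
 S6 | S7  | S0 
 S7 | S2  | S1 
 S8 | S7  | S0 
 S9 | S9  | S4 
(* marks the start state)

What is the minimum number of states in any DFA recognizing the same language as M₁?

Reachable states from the start: {S0,S1,S2,S4,S5,S7,S8,S9}. Unreachable: {S3,S6} — drop them.
Initial partition by acceptance: {S0,S1,S2,S7} | {S4,S5,S8,S9}.
On input L, block {S0,S1,S2,S7} splits into {S0,S2,S7} and {S1}.
On input R, block {S0,S2,S7} splits into {S0} and {S2} and {S7}.
Split {S4,S5,S8,S9} by δ(·,L) → {S4,S5,S9} and {S8}.
Refine {S4,S5,S9} on symbol R: members go to different blocks, giving {S5,S9} and {S4}.
No further refinement is possible. Final partition (7 blocks): {S0} | {S5,S9} | {S1} | {S2} | {S7} | {S8} | {S4}.

7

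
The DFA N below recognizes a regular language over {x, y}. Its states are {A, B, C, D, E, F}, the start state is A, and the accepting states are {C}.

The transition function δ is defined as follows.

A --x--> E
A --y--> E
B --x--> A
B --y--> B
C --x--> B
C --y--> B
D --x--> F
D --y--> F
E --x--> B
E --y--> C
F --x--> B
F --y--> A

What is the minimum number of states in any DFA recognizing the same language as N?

First remove the unreachable states {D,F}; 4 states remain.
Start with accepting vs non-accepting: {C} | {A,B,E}.
Split {A,B,E} by δ(·,y) → {A,B} and {E}.
Split {A,B} by δ(·,x) → {A} and {B}.
No further refinement is possible. Final partition (4 blocks): {C} | {A} | {E} | {B}.

4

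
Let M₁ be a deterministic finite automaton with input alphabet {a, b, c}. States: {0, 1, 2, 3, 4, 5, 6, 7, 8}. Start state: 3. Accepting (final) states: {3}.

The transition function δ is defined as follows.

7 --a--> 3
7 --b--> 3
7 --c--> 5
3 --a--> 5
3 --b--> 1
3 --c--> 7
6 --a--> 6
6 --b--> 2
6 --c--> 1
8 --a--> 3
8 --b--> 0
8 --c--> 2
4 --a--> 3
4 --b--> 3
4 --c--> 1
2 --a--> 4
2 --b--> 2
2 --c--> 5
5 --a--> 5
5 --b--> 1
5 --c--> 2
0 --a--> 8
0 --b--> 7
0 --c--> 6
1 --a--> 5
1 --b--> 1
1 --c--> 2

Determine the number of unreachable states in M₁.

3

BFS from 3 reaches {1, 2, 3, 4, 5, 7}; the 3 state(s) 0, 6, 8 are never visited.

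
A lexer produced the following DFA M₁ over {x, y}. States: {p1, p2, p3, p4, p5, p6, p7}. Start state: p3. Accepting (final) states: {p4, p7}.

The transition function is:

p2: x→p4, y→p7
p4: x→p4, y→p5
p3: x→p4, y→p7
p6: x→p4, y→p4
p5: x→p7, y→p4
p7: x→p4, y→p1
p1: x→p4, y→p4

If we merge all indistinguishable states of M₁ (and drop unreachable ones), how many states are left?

Reachable states from the start: {p1,p3,p4,p5,p7}. Unreachable: {p2,p6} — drop them.
Start with accepting vs non-accepting: {p4,p7} | {p1,p3,p5}.
The partition is now stable with 2 blocks: {p4,p7} | {p1,p3,p5}.

2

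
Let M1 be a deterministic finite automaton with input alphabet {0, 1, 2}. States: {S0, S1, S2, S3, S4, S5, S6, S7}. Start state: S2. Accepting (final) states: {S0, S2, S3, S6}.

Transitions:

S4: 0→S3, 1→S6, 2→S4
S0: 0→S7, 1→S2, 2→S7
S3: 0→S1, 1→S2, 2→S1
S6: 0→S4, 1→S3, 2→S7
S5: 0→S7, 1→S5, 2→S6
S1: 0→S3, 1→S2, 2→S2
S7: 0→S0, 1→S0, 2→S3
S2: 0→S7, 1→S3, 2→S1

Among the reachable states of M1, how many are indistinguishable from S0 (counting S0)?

3

Reachable states from the start: {S0,S1,S2,S3,S7}. Unreachable: {S4,S5,S6} — drop them.
Initial partition by acceptance: {S0,S2,S3} | {S1,S7}.
The partition is now stable with 2 blocks: {S0,S2,S3} | {S1,S7}.
State S0 belongs to the block {S0,S2,S3}, which has 3 states.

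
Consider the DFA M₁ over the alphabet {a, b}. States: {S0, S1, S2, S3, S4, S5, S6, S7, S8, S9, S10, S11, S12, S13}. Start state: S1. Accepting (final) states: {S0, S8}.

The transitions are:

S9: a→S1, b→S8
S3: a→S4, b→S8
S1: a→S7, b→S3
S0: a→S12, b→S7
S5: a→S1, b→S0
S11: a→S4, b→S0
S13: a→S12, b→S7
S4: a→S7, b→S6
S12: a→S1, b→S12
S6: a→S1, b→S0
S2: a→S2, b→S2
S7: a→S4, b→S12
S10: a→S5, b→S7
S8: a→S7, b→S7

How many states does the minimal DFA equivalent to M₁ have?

4

States {S2,S5,S9,S10,S11,S13} cannot be reached from the start state, so discard them.
P0 = {S0,S8} | {S1,S3,S4,S6,S7,S12}.
On input b, block {S1,S3,S4,S6,S7,S12} splits into {S1,S4,S7,S12} and {S3,S6}.
On input b, block {S1,S4,S7,S12} splits into {S1,S4} and {S7,S12}.
No further refinement is possible. Final partition (4 blocks): {S0,S8} | {S1,S4} | {S3,S6} | {S7,S12}.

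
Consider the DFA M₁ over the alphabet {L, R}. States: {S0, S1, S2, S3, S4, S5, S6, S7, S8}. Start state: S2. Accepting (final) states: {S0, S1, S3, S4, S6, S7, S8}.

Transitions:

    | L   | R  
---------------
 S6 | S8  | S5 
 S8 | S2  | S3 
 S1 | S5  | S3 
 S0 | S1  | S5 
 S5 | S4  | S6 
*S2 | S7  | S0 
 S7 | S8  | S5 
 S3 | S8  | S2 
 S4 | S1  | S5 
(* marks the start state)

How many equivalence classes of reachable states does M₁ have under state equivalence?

3

Every state is reachable, so we keep all 9.
Initial partition by acceptance: {S0,S1,S3,S4,S6,S7,S8} | {S2,S5}.
Split {S0,S1,S3,S4,S6,S7,S8} by δ(·,L) → {S0,S3,S4,S6,S7} and {S1,S8}.
No further refinement is possible. Final partition (3 blocks): {S0,S3,S4,S6,S7} | {S2,S5} | {S1,S8}.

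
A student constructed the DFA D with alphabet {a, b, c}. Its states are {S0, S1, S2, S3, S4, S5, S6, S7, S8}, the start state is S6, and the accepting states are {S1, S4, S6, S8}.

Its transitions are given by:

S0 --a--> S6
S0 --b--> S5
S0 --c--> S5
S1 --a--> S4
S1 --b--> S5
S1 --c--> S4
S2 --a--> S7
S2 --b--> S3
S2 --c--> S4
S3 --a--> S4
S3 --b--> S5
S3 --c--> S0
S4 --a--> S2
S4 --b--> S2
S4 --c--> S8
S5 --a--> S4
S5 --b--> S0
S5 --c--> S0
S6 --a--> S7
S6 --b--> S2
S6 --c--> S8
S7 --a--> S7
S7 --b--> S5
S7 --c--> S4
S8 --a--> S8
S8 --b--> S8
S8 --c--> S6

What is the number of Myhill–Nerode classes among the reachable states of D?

States {S1} cannot be reached from the start state, so discard them.
Initial partition by acceptance: {S4,S6,S8} | {S0,S2,S3,S5,S7}.
On input a, block {S4,S6,S8} splits into {S4,S6} and {S8}.
On input a, block {S0,S2,S3,S5,S7} splits into {S0,S3,S5} and {S2,S7}.
The partition is now stable with 4 blocks: {S4,S6} | {S0,S3,S5} | {S8} | {S2,S7}.

4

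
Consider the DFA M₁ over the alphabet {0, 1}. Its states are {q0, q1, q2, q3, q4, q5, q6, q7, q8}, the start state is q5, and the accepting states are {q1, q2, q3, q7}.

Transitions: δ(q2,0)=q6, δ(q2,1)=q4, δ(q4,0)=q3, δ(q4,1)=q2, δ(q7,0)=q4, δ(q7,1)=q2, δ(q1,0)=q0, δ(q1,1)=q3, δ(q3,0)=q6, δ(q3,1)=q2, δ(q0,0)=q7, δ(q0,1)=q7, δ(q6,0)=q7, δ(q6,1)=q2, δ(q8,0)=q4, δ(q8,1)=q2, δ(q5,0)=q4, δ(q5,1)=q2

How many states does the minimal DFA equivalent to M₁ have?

Reachable states from the start: {q2,q3,q4,q5,q6,q7}. Unreachable: {q0,q1,q8} — drop them.
Start with accepting vs non-accepting: {q2,q3,q7} | {q4,q5,q6}.
Split {q2,q3,q7} by δ(·,1) → {q3,q7} and {q2}.
Refine {q4,q5,q6} on symbol 0: members go to different blocks, giving {q4,q6} and {q5}.
The partition is now stable with 4 blocks: {q3,q7} | {q4,q6} | {q2} | {q5}.

4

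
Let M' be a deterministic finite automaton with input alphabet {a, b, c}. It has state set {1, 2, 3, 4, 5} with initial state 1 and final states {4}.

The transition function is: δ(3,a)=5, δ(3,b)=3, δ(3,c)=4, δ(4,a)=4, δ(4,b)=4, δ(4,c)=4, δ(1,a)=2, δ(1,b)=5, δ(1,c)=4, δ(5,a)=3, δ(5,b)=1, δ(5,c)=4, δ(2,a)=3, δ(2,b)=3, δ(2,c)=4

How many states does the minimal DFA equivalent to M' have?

2

Start with accepting vs non-accepting: {4} | {1,2,3,5}.
The partition is now stable with 2 blocks: {4} | {1,2,3,5}.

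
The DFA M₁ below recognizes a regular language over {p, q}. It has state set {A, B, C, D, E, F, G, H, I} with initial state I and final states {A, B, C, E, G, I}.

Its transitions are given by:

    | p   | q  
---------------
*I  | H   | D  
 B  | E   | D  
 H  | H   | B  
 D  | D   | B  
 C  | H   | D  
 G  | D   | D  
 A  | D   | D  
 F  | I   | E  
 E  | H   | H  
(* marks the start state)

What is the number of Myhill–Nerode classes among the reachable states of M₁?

3

Reachable states from the start: {B,D,E,H,I}. Unreachable: {A,C,F,G} — drop them.
P0 = {B,E,I} | {D,H}.
Refine {B,E,I} on symbol p: members go to different blocks, giving {E,I} and {B}.
Stable partition: {E,I} | {D,H} | {B} — 3 equivalence classes.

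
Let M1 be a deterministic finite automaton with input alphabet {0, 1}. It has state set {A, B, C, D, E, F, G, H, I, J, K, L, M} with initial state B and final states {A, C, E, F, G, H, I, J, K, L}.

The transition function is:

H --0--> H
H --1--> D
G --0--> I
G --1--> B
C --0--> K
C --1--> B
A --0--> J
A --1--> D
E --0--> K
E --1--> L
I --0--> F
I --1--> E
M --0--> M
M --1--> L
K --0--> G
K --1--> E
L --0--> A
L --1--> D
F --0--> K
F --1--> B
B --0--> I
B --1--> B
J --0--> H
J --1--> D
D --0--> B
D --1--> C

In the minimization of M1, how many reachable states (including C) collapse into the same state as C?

3

First remove the unreachable states {M}; 12 states remain.
Initial partition by acceptance: {A,C,E,F,G,H,I,J,K,L} | {B,D}.
Refine {A,C,E,F,G,H,I,J,K,L} on symbol 1: members go to different blocks, giving {A,C,F,G,H,J,L} and {E,I,K}.
Refine {A,C,F,G,H,J,L} on symbol 0: members go to different blocks, giving {A,H,J,L} and {C,F,G}.
On input 0, block {B,D} splits into {B} and {D}.
On input 0, block {E,I,K} splits into {I,K} and {E}.
Stable partition: {A,H,J,L} | {B} | {I,K} | {C,F,G} | {D} | {E} — 6 equivalence classes.
The equivalence class containing C is {C,F,G}, of size 3.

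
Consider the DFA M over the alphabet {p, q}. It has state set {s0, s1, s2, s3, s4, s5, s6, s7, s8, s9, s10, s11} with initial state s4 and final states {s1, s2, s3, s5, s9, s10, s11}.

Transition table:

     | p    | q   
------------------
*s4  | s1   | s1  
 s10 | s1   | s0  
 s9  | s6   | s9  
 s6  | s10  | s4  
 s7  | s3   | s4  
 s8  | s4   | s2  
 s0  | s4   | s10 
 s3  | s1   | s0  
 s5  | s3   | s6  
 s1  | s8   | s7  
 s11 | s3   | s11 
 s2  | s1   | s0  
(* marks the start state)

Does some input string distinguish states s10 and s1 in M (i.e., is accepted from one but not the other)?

Yes

Reachable states from the start: {s0,s1,s2,s3,s4,s7,s8,s10}. Unreachable: {s5,s6,s9,s11} — drop them.
Initial partition by acceptance: {s1,s2,s3,s10} | {s0,s4,s7,s8}.
On input p, block {s1,s2,s3,s10} splits into {s2,s3,s10} and {s1}.
Split {s0,s4,s7,s8} by δ(·,p) → {s0,s8} and {s4} and {s7}.
The partition is now stable with 5 blocks: {s2,s3,s10} | {s0,s8} | {s1} | {s4} | {s7}.
s10 and s1 end up in different blocks, so they are distinguishable. For instance, the string 'p' is accepted from only s10.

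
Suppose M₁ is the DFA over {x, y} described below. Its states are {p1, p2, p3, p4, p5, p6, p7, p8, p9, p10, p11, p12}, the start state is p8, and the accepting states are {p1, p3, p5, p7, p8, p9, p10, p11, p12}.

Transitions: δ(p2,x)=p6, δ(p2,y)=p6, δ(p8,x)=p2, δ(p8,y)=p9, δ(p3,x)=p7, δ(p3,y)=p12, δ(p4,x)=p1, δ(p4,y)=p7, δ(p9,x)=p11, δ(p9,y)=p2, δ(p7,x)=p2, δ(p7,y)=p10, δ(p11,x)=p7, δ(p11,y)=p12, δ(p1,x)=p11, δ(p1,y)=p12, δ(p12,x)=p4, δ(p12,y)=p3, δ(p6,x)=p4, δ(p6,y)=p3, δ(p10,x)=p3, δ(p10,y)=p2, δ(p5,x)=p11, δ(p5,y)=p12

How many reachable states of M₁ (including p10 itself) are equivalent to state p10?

First remove the unreachable states {p5}; 11 states remain.
Initial partition by acceptance: {p1,p3,p7,p8,p9,p10,p11,p12} | {p2,p4,p6}.
Split {p1,p3,p7,p8,p9,p10,p11,p12} by δ(·,x) → {p1,p3,p9,p10,p11} and {p7,p8,p12}.
Split {p1,p3,p9,p10,p11} by δ(·,x) → {p1,p9,p10} and {p3,p11}.
Refine {p1,p9,p10} on symbol y: members go to different blocks, giving {p9,p10} and {p1}.
On input x, block {p2,p4,p6} splits into {p2,p6} and {p4}.
Split {p2,p6} by δ(·,x) → {p2} and {p6}.
On input x, block {p7,p8,p12} splits into {p7,p8} and {p12}.
No further refinement is possible. Final partition (8 blocks): {p9,p10} | {p2} | {p7,p8} | {p3,p11} | {p1} | {p4} | {p6} | {p12}.
State p10 belongs to the block {p9,p10}, which has 2 states.

2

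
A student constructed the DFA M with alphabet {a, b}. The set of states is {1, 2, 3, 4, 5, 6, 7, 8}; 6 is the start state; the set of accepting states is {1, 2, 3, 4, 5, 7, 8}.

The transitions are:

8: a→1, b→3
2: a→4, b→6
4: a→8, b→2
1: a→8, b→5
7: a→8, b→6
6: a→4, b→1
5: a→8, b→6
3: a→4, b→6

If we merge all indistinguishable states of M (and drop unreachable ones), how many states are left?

3

States {7} cannot be reached from the start state, so discard them.
Initial partition by acceptance: {1,2,3,4,5,8} | {6}.
Split {1,2,3,4,5,8} by δ(·,b) → {1,4,8} and {2,3,5}.
No further refinement is possible. Final partition (3 blocks): {1,4,8} | {6} | {2,3,5}.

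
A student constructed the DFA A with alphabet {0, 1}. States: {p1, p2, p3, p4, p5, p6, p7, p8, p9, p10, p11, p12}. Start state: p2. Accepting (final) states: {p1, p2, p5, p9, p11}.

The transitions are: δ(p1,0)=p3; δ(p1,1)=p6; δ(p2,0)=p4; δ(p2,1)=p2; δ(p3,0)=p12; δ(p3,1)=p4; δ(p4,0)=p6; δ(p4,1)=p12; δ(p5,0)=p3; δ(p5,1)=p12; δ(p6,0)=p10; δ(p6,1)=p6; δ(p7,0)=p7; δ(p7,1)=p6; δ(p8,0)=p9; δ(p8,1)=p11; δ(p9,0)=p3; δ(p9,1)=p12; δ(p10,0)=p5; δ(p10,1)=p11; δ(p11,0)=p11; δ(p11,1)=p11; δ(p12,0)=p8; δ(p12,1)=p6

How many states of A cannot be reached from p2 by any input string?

2

No path from p2 leads to p1, p7; the other 10 states are all reachable.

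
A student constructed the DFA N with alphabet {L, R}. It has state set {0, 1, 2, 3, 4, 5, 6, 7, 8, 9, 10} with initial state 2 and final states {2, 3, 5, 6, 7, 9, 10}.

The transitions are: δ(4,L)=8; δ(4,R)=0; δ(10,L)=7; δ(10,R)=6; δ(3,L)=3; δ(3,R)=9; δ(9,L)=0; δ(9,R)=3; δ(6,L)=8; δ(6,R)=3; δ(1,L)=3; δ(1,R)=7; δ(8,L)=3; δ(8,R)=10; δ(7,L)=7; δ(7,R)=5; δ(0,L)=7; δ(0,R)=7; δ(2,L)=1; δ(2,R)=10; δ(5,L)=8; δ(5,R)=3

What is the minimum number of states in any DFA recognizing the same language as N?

3

First remove the unreachable states {4}; 10 states remain.
Start with accepting vs non-accepting: {2,3,5,6,7,9,10} | {0,1,8}.
Split {2,3,5,6,7,9,10} by δ(·,L) → {2,5,6,9} and {3,7,10}.
Stable partition: {2,5,6,9} | {0,1,8} | {3,7,10} — 3 equivalence classes.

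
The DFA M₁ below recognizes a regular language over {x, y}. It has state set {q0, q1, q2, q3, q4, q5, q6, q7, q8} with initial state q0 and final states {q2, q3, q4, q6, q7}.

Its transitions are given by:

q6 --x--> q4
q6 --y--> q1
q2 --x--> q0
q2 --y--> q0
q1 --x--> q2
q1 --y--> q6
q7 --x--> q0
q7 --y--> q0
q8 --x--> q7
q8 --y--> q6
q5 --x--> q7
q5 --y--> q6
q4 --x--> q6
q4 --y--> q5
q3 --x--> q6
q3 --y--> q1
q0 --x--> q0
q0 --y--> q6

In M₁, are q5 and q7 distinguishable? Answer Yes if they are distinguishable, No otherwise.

Reachable states from the start: {q0,q1,q2,q4,q5,q6,q7}. Unreachable: {q3,q8} — drop them.
P0 = {q2,q4,q6,q7} | {q0,q1,q5}.
On input x, block {q2,q4,q6,q7} splits into {q2,q7} and {q4,q6}.
Refine {q0,q1,q5} on symbol x: members go to different blocks, giving {q1,q5} and {q0}.
No further refinement is possible. Final partition (4 blocks): {q2,q7} | {q1,q5} | {q4,q6} | {q0}.
q5 and q7 end up in different blocks, so they are distinguishable. For instance, the string 'ε' is accepted from only q7.

Yes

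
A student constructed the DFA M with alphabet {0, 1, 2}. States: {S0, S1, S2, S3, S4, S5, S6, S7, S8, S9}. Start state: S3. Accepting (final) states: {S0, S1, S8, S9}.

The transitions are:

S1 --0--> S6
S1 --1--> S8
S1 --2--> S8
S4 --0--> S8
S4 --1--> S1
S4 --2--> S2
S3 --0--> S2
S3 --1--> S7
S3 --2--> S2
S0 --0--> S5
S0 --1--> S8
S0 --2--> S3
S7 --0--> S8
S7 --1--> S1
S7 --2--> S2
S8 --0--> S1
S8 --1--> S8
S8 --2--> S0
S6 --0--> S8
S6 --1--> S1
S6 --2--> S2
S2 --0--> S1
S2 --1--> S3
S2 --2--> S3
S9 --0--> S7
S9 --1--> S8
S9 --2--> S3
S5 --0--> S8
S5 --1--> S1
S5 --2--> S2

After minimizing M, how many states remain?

First remove the unreachable states {S4,S9}; 8 states remain.
Initial partition by acceptance: {S0,S1,S8} | {S2,S3,S5,S6,S7}.
Split {S0,S1,S8} by δ(·,0) → {S0,S1} and {S8}.
Refine {S0,S1} on symbol 2: members go to different blocks, giving {S0} and {S1}.
On input 0, block {S2,S3,S5,S6,S7} splits into {S5,S6,S7} and {S2} and {S3}.
Stable partition: {S0} | {S5,S6,S7} | {S8} | {S1} | {S2} | {S3} — 6 equivalence classes.

6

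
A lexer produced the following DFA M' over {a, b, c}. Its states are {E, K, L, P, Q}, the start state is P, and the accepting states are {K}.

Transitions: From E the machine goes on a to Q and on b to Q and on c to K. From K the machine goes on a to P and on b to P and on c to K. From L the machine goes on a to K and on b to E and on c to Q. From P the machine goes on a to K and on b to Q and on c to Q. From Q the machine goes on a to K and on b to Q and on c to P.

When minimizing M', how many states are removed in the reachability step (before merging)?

2

Starting at P and following transitions, the reachable set is {K, P, Q}. That leaves E, L unreachable — 2 in total.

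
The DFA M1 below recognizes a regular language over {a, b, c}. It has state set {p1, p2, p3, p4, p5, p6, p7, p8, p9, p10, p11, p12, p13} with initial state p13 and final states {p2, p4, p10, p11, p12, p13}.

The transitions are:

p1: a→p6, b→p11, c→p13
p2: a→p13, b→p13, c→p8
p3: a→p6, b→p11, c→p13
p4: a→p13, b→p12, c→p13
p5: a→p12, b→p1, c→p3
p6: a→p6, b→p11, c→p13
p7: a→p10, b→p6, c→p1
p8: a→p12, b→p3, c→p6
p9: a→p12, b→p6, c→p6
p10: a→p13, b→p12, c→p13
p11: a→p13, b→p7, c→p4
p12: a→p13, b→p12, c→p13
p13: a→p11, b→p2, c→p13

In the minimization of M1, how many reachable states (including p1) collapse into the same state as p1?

3

Reachable states from the start: {p1,p2,p3,p4,p6,p7,p8,p10,p11,p12,p13}. Unreachable: {p5,p9} — drop them.
Initial partition by acceptance: {p2,p4,p10,p11,p12,p13} | {p1,p3,p6,p7,p8}.
Refine {p2,p4,p10,p11,p12,p13} on symbol b: members go to different blocks, giving {p2,p4,p10,p12,p13} and {p11}.
Split {p2,p4,p10,p12,p13} by δ(·,a) → {p2,p4,p10,p12} and {p13}.
On input b, block {p2,p4,p10,p12} splits into {p4,p10,p12} and {p2}.
Split {p1,p3,p6,p7,p8} by δ(·,a) → {p1,p3,p6} and {p7,p8}.
No further refinement is possible. Final partition (6 blocks): {p4,p10,p12} | {p1,p3,p6} | {p11} | {p13} | {p2} | {p7,p8}.
State p1 belongs to the block {p1,p3,p6}, which has 3 states.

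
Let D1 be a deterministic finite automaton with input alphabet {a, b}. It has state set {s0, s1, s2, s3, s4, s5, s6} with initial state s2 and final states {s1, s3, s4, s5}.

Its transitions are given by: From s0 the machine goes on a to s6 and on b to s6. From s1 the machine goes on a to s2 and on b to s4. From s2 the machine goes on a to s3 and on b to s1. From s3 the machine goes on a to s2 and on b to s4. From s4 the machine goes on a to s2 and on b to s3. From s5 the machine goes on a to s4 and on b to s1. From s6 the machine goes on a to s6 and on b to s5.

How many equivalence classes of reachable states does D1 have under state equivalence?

2

Reachable states from the start: {s1,s2,s3,s4}. Unreachable: {s0,s5,s6} — drop them.
P0 = {s1,s3,s4} | {s2}.
Stable partition: {s1,s3,s4} | {s2} — 2 equivalence classes.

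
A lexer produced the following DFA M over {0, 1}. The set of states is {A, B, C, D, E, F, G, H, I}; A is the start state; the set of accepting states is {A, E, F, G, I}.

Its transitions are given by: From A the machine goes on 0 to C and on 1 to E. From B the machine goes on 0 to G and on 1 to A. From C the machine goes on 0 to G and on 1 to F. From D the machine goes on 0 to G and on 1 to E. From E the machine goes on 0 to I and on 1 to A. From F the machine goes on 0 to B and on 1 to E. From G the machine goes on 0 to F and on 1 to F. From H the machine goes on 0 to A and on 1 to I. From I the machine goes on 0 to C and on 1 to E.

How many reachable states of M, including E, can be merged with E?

2

Reachable states from the start: {A,B,C,E,F,G,I}. Unreachable: {D,H} — drop them.
Initial partition by acceptance: {A,E,F,G,I} | {B,C}.
Refine {A,E,F,G,I} on symbol 0: members go to different blocks, giving {A,F,I} and {E,G}.
The partition is now stable with 3 blocks: {A,F,I} | {B,C} | {E,G}.
State E belongs to the block {E,G}, which has 2 states.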